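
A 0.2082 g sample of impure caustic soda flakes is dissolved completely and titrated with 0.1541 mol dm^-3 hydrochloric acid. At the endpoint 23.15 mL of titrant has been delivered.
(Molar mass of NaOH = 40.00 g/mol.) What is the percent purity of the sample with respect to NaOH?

NaOH + HCl → NaCl + H2O
n(HCl) = 0.02315 L × 0.1541 mol/L = 3.567 × 10^-3 mol
n(NaOH) = 3.567 × 10^-3 mol (1:1 ratio)
mass of NaOH = 3.567 × 10^-3 × 40.00 g/mol = 0.1427 g
% NaOH = 0.1427 / 0.2082 × 100 = 68.54 %

68.54 %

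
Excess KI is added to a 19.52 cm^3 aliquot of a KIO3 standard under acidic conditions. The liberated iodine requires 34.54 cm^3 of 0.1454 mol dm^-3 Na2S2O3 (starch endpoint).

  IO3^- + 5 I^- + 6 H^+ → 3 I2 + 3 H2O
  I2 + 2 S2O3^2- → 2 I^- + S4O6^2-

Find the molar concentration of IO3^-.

n(S2O3^2-) = 0.03454 × 0.1454 = 5.022 × 10^-3 mol
n(I2) = n(S2O3^2-)/2 = 2.511 × 10^-3 mol
From the 1:3 ratio, n(IO3^-) in the aliquot = 1/3 × 2.511 × 10^-3 = 8.370 × 10^-4 mol
[IO3^-] = 8.370 × 10^-4 / 0.01952 = 0.04288 mol/L

0.04288 mol/L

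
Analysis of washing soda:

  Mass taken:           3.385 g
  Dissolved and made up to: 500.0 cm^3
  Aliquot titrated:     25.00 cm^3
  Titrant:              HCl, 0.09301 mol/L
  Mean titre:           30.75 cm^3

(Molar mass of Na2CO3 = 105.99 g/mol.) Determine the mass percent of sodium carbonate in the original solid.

89.55 %

Na2CO3 + 2 HCl → 2 NaCl + H2O + CO2
n(HCl) per titration = 0.03075 × 0.09301 = 2.860 × 10^-3 mol
From the 1:2 ratio, n(Na2CO3) in each aliquot = 1/2 × 2.860 × 10^-3 = 1.430 × 10^-3 mol
n(Na2CO3) in the whole flask = 1.430 × 10^-3 × 500.0/25.00 = 0.02860 mol
mass of Na2CO3 = 0.02860 × 105.99 = 3.031 g
% Na2CO3 = 3.031 / 3.385 × 100 = 89.55 %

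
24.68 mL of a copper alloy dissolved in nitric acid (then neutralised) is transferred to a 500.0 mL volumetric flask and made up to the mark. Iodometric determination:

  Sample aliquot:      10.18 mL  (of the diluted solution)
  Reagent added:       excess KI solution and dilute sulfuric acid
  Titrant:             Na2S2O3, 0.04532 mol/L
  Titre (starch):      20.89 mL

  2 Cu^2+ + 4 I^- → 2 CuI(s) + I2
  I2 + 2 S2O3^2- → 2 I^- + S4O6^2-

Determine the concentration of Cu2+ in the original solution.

1.884 mol/L

n(S2O3^2-) = 0.02089 × 0.04532 = 9.467 × 10^-4 mol
n(I2) = n(S2O3^2-)/2 = 4.734 × 10^-4 mol
From the 2:1 ratio, n(Cu2+) in the aliquot = 2/1 × 4.734 × 10^-4 = 9.467 × 10^-4 mol
[Cu2+]_dilute = 9.467 × 10^-4 / 0.01018 = 0.09300 mol/L
[Cu2+]_original = 0.09300 × 500.0/24.68 = 1.884 mol/L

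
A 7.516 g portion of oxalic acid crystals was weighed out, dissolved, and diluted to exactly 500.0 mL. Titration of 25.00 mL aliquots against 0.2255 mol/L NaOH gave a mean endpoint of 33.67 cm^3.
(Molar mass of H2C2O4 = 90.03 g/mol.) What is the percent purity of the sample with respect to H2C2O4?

90.95 %

H2C2O4 + 2 NaOH → Na2C2O4 + 2 H2O
n(NaOH) per titration = 0.03367 × 0.2255 = 7.593 × 10^-3 mol
From the 1:2 ratio, n(H2C2O4) in each aliquot = 1/2 × 7.593 × 10^-3 = 3.796 × 10^-3 mol
n(H2C2O4) in the whole flask = 3.796 × 10^-3 × 500.0/25.00 = 0.07593 mol
mass of H2C2O4 = 0.07593 × 90.03 = 6.836 g
% H2C2O4 = 6.836 / 7.516 × 100 = 90.95 %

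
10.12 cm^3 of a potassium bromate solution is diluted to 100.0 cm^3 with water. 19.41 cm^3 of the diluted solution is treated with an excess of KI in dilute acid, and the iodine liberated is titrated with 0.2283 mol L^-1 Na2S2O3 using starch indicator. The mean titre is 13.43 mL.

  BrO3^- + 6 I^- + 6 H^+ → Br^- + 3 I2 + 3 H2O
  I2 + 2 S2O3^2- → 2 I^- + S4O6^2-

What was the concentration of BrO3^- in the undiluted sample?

n(S2O3^2-) = 0.01343 × 0.2283 = 3.066 × 10^-3 mol
n(I2) = n(S2O3^2-)/2 = 1.533 × 10^-3 mol
From the 1:3 ratio, n(BrO3^-) in the aliquot = 1/3 × 1.533 × 10^-3 = 5.110 × 10^-4 mol
[BrO3^-]_dilute = 5.110 × 10^-4 / 0.01941 = 0.02633 mol/L
[BrO3^-]_original = 0.02633 × 100.0/10.12 = 0.2602 mol/L

0.2602 mol/L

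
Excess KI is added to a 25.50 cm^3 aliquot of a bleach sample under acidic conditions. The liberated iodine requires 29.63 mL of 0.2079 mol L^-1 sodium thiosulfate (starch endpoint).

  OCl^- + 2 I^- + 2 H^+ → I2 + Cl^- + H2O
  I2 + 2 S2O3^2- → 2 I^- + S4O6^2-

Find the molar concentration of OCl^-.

0.1208 mol/L

n(S2O3^2-) = 0.02963 × 0.2079 = 6.160 × 10^-3 mol
n(I2) = n(S2O3^2-)/2 = 3.080 × 10^-3 mol
n(OCl^-) in the aliquot = 3.080 × 10^-3 mol (1:1 ratio)
[OCl^-] = 3.080 × 10^-3 / 0.02550 = 0.1208 mol/L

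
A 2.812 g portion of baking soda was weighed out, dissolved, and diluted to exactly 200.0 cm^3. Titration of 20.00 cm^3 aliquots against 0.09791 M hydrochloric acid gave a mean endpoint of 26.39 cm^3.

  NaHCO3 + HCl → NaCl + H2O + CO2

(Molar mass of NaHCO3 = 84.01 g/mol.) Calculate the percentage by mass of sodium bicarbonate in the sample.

n(HCl) per titration = 0.02639 × 0.09791 = 2.584 × 10^-3 mol
n(NaHCO3) in each aliquot = 2.584 × 10^-3 mol (1:1 ratio)
n(NaHCO3) in the whole flask = 2.584 × 10^-3 × 200.0/20.00 = 0.02584 mol
mass of NaHCO3 = 0.02584 × 84.01 = 2.171 g
% NaHCO3 = 2.171 / 2.812 × 100 = 77.19 %

77.19 %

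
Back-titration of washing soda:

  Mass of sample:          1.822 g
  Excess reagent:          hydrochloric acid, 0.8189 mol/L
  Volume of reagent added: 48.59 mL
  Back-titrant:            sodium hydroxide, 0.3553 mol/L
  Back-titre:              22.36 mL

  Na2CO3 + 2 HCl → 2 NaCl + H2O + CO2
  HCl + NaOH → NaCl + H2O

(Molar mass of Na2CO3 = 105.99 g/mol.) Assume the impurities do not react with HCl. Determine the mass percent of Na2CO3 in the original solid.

92.63 %

n(HCl) added = 0.04859 × 0.8189 = 0.03979 mol
n(NaOH) used in back-titration = 0.02236 × 0.3553 = 7.945 × 10^-3 mol
n(HCl) left over = 7.945 × 10^-3 mol (1:1 ratio)
n(HCl) consumed by analyte = 0.03979 − 7.945 × 10^-3 = 0.03185 mol
From the 1:2 ratio, n(Na2CO3) = 1/2 × 0.03185 = 0.01592 mol
mass of Na2CO3 = 0.01592 × 105.99 = 1.688 g
% Na2CO3 = 1.688 / 1.822 × 100 = 92.63 %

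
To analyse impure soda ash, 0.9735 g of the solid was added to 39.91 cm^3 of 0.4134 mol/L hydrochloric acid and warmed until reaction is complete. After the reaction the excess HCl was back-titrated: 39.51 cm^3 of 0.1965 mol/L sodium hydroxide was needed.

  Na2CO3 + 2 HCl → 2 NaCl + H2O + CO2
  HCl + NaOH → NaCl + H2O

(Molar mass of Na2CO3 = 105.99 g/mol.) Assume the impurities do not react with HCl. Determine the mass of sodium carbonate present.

n(HCl) added = 0.03991 × 0.4134 = 0.01650 mol
n(NaOH) used in back-titration = 0.03951 × 0.1965 = 7.764 × 10^-3 mol
n(HCl) left over = 7.764 × 10^-3 mol (1:1 ratio)
n(HCl) consumed by analyte = 0.01650 − 7.764 × 10^-3 = 8.735 × 10^-3 mol
From the 1:2 ratio, n(Na2CO3) = 1/2 × 8.735 × 10^-3 = 4.368 × 10^-3 mol
mass of Na2CO3 = 4.368 × 10^-3 × 105.99 = 0.4629 g

0.4629 g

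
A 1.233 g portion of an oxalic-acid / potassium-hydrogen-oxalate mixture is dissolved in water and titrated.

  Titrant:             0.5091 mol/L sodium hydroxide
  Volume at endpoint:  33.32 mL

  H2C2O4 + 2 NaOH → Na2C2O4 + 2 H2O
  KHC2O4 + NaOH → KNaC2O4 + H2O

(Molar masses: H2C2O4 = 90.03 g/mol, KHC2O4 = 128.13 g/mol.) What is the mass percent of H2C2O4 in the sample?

n(NaOH) = 0.03332 × 0.5091 = 0.01696 mol
Let x = n(H2C2O4), y = n(KHC2O4).
Titrant: 2x + 1y = 0.01696;  mass: 90.03x + 128.13y = 1.233
Solving, x = 5.658 × 10^-3 mol, y = 5.648 × 10^-3 mol
mass of H2C2O4 = 5.658 × 10^-3 × 90.03 = 0.5094 g
% H2C2O4 = 0.5094 / 1.233 × 100 = 41.31 %

41.31 %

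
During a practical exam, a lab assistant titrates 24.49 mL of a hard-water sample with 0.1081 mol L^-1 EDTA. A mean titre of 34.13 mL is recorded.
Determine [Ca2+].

0.1507 mol/L

Ca^2+ + EDTA^4- → [Ca(EDTA)]^2-
n(EDTA) = 0.03413 L × 0.1081 mol/L = 3.689 × 10^-3 mol
n(Ca2+) = 3.689 × 10^-3 mol (1:1 mole ratio)
[Ca2+] = 3.689 × 10^-3 mol / 0.02449 L = 0.1507 mol/L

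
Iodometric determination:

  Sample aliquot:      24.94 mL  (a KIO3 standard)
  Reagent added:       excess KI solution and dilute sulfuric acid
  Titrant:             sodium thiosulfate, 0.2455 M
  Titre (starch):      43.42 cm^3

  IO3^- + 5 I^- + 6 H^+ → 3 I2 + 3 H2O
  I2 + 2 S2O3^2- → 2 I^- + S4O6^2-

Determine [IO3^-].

0.07124 M

n(S2O3^2-) = 0.04342 × 0.2455 = 0.01066 mol
n(I2) = n(S2O3^2-)/2 = 5.330 × 10^-3 mol
From the 1:3 ratio, n(IO3^-) in the aliquot = 1/3 × 5.330 × 10^-3 = 1.777 × 10^-3 mol
[IO3^-] = 1.777 × 10^-3 / 0.02494 = 0.07124 mol/L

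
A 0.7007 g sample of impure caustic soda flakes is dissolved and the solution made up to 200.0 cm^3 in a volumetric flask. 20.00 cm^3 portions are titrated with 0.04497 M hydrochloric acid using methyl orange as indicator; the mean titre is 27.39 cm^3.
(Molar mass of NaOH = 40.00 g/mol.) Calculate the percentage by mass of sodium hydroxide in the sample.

70.31 %

NaOH + HCl → NaCl + H2O
n(HCl) per titration = 0.02739 × 0.04497 = 1.232 × 10^-3 mol
n(NaOH) in each aliquot = 1.232 × 10^-3 mol (1:1 ratio)
n(NaOH) in the whole flask = 1.232 × 10^-3 × 200.0/20.00 = 0.01232 mol
mass of NaOH = 0.01232 × 40.00 = 0.4927 g
% NaOH = 0.4927 / 0.7007 × 100 = 70.31 %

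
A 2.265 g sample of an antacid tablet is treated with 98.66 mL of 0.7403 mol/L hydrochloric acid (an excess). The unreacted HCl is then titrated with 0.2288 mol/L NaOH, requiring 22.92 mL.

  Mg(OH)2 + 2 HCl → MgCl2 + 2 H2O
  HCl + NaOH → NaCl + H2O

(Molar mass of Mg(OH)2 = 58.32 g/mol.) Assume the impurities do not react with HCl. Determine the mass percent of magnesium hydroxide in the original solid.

n(HCl) added = 0.09866 × 0.7403 = 0.07304 mol
n(NaOH) used in back-titration = 0.02292 × 0.2288 = 5.244 × 10^-3 mol
n(HCl) left over = 5.244 × 10^-3 mol (1:1 ratio)
n(HCl) consumed by analyte = 0.07304 − 5.244 × 10^-3 = 0.06779 mol
From the 1:2 ratio, n(Mg(OH)2) = 1/2 × 0.06779 = 0.03390 mol
mass of Mg(OH)2 = 0.03390 × 58.32 = 1.977 g
% Mg(OH)2 = 1.977 / 2.265 × 100 = 87.28 %

87.28 %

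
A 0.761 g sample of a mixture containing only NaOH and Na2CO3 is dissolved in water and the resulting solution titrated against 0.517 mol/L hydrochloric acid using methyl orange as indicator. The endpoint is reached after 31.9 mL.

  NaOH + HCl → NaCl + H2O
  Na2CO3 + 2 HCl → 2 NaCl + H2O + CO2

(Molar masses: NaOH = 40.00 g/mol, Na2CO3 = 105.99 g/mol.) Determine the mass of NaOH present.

n(HCl) = 0.0319 × 0.517 = 0.0165 mol
Let x = n(NaOH), y = n(Na2CO3).
Titrant: 1x + 2y = 0.0165;  mass: 40.00x + 105.99y = 0.761
Solving, x = 8.70 × 10^-3 mol, y = 3.90 × 10^-3 mol
mass of NaOH = 8.70 × 10^-3 × 40.00 = 0.348 g

0.348 g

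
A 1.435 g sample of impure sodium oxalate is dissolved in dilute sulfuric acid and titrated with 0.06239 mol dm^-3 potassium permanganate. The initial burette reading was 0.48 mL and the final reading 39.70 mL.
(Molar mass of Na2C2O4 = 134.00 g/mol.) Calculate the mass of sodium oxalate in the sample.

2 MnO4^- + 5 C2O4^2- + 16 H^+ → 2 Mn^2+ + 10 CO2 + 8 H2O
n(KMnO4) = 0.03922 L × 0.06239 mol/L = 2.447 × 10^-3 mol
From the 5:2 ratio, n(Na2C2O4) = 5/2 × 2.447 × 10^-3 = 6.117 × 10^-3 mol
mass of Na2C2O4 = 6.117 × 10^-3 × 134.00 g/mol = 0.8197 g

0.8197 g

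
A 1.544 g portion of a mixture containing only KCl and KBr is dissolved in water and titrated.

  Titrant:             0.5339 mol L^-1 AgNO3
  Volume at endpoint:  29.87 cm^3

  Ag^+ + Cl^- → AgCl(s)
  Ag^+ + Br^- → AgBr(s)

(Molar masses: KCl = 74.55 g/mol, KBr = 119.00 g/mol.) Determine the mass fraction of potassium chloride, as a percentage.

38.43 %

n(AgNO3) = 0.02987 × 0.5339 = 0.01595 mol
Let x = n(KCl), y = n(KBr).
Titrant: 1x + 1y = 0.01595;  mass: 74.55x + 119.00y = 1.544
Solving, x = 7.959 × 10^-3 mol, y = 7.989 × 10^-3 mol
mass of KCl = 7.959 × 10^-3 × 74.55 = 0.5933 g
% KCl = 0.5933 / 1.544 × 100 = 38.43 %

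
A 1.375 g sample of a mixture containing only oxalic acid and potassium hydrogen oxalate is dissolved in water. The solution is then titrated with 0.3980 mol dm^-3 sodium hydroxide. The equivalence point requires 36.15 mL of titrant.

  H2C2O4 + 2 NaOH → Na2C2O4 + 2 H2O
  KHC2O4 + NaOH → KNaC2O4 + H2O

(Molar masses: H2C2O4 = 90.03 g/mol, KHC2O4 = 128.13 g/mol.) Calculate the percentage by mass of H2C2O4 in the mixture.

18.45 %

n(NaOH) = 0.03615 × 0.3980 = 0.01439 mol
Let x = n(H2C2O4), y = n(KHC2O4).
Titrant: 2x + 1y = 0.01439;  mass: 90.03x + 128.13y = 1.375
Solving, x = 2.818 × 10^-3 mol, y = 8.751 × 10^-3 mol
mass of H2C2O4 = 2.818 × 10^-3 × 90.03 = 0.2537 g
% H2C2O4 = 0.2537 / 1.375 × 100 = 18.45 %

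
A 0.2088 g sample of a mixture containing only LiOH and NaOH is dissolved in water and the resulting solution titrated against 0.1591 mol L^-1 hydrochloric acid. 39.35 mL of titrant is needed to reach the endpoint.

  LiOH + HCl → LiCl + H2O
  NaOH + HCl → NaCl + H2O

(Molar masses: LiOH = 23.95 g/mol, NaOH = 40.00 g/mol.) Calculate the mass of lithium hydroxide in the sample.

0.06211 g

n(HCl) = 0.03935 × 0.1591 = 6.261 × 10^-3 mol
Let x = n(LiOH), y = n(NaOH).
Titrant: 1x + 1y = 6.261 × 10^-3;  mass: 23.95x + 40.00y = 0.2088
Solving, x = 2.593 × 10^-3 mol, y = 3.667 × 10^-3 mol
mass of LiOH = 2.593 × 10^-3 × 23.95 = 0.06211 g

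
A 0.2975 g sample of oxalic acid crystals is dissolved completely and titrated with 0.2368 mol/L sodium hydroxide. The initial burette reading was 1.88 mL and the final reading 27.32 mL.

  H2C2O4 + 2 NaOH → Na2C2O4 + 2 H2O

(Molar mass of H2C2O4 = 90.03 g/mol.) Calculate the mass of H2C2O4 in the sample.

n(NaOH) = 0.02544 L × 0.2368 mol/L = 6.024 × 10^-3 mol
From the 1:2 ratio, n(H2C2O4) = 1/2 × 6.024 × 10^-3 = 3.012 × 10^-3 mol
mass of H2C2O4 = 3.012 × 10^-3 × 90.03 g/mol = 0.2712 g

0.2712 g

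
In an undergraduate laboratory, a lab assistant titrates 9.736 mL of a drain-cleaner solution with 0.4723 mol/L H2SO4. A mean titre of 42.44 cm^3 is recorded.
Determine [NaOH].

2 NaOH + H2SO4 → Na2SO4 + 2 H2O
n(H2SO4) = 0.04244 L × 0.4723 mol/L = 0.02004 mol
From the 2:1 mole ratio, n(NaOH) = 2/1 × 0.02004 = 0.04009 mol
[NaOH] = 0.04009 mol / 0.009736 L = 4.118 mol/L

4.118 mol/L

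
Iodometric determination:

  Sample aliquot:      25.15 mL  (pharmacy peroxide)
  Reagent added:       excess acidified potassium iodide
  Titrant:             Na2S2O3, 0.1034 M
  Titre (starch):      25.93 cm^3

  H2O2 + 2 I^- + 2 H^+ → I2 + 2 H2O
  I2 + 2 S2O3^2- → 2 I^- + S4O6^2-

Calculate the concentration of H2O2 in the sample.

n(S2O3^2-) = 0.02593 × 0.1034 = 2.681 × 10^-3 mol
n(I2) = n(S2O3^2-)/2 = 1.341 × 10^-3 mol
n(H2O2) in the aliquot = 1.341 × 10^-3 mol (1:1 ratio)
[H2O2] = 1.341 × 10^-3 / 0.02515 = 0.05330 mol/L

0.05330 M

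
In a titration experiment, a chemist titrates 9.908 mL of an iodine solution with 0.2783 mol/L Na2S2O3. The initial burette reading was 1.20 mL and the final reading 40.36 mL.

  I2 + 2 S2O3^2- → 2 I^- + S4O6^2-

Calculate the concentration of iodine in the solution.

0.5500 mol/L

n(Na2S2O3) = 0.03916 L × 0.2783 mol/L = 0.01090 mol
From the 1:2 mole ratio, n(I2) = 1/2 × 0.01090 = 5.449 × 10^-3 mol
[I2] = 5.449 × 10^-3 mol / 0.009908 L = 0.5500 mol/L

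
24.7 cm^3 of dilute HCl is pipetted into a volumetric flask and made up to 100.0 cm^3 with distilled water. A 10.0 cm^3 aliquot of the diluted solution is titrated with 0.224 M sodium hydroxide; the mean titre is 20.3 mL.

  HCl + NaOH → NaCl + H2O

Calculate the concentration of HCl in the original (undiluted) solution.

1.84 M

n(NaOH) = 0.0203 × 0.224 = 4.55 × 10^-3 mol
n(HCl) in the aliquot = 4.55 × 10^-3 mol (1:1 ratio)
[HCl]_dilute = 4.55 × 10^-3 / 0.0100 = 0.455 mol/L
Dilution factor = 100.0 / 24.7 = 4.049
[HCl]_stock = 0.455 × 4.049 = 1.84 mol/L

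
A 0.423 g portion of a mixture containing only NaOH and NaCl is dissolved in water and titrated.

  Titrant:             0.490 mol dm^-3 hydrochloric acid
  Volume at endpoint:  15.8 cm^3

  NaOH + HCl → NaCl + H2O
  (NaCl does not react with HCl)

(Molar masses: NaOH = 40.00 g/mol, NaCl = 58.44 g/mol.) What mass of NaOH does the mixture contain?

n(HCl) = 0.0158 × 0.490 = 7.74 × 10^-3 mol
Let x = n(NaOH), y = n(NaCl).
Titrant: 1x = 7.74 × 10^-3;  mass: 40.00x + 58.44y = 0.423
Solving, x = 7.74 × 10^-3 mol, y = 1.94 × 10^-3 mol
mass of NaOH = 7.74 × 10^-3 × 40.00 = 0.310 g

0.310 g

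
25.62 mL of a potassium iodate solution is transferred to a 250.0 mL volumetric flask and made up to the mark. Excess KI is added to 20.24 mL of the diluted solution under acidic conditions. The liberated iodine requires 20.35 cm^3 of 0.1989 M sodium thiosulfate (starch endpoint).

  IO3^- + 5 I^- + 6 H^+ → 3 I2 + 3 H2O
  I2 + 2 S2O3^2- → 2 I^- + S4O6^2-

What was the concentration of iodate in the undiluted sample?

0.3252 M

n(S2O3^2-) = 0.02035 × 0.1989 = 4.048 × 10^-3 mol
n(I2) = n(S2O3^2-)/2 = 2.024 × 10^-3 mol
From the 1:3 ratio, n(IO3^-) in the aliquot = 1/3 × 2.024 × 10^-3 = 6.746 × 10^-4 mol
[IO3^-]_dilute = 6.746 × 10^-4 / 0.02024 = 0.03333 mol/L
[IO3^-]_original = 0.03333 × 250.0/25.62 = 0.3252 mol/L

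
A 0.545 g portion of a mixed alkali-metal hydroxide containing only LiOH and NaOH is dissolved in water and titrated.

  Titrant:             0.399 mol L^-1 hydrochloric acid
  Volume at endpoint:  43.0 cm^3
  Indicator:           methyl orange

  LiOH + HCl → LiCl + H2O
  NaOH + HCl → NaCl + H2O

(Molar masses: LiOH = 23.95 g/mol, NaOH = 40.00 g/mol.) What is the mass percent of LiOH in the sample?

38.7 %

n(HCl) = 0.0430 × 0.399 = 0.0172 mol
Let x = n(LiOH), y = n(NaOH).
Titrant: 1x + 1y = 0.0172;  mass: 23.95x + 40.00y = 0.545
Solving, x = 8.80 × 10^-3 mol, y = 8.35 × 10^-3 mol
mass of LiOH = 8.80 × 10^-3 × 23.95 = 0.211 g
% LiOH = 0.211 / 0.545 × 100 = 38.7 %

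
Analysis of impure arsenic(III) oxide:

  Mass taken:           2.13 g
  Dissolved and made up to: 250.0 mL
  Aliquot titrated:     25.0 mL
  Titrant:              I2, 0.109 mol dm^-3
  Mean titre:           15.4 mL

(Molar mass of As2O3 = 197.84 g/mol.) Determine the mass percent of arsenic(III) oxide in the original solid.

As2O3 + 2 I2 + 2 H2O → As2O5 + 4 HI
n(I2) per titration = 0.0154 × 0.109 = 1.68 × 10^-3 mol
From the 1:2 ratio, n(As2O3) in each aliquot = 1/2 × 1.68 × 10^-3 = 8.39 × 10^-4 mol
n(As2O3) in the whole flask = 8.39 × 10^-4 × 250.0/25.0 = 8.39 × 10^-3 mol
mass of As2O3 = 8.39 × 10^-3 × 197.84 = 1.66 g
% As2O3 = 1.66 / 2.13 × 100 = 78.0 %

78.0 %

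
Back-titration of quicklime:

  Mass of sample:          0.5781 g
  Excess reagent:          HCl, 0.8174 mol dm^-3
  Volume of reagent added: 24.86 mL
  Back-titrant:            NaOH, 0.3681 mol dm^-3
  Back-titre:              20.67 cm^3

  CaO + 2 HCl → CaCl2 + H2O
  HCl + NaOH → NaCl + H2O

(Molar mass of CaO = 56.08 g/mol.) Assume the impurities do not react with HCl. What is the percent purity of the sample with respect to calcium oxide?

61.66 %

n(HCl) added = 0.02486 × 0.8174 = 0.02032 mol
n(NaOH) used in back-titration = 0.02067 × 0.3681 = 7.609 × 10^-3 mol
n(HCl) left over = 7.609 × 10^-3 mol (1:1 ratio)
n(HCl) consumed by analyte = 0.02032 − 7.609 × 10^-3 = 0.01271 mol
From the 1:2 ratio, n(CaO) = 1/2 × 0.01271 = 6.356 × 10^-3 mol
mass of CaO = 6.356 × 10^-3 × 56.08 = 0.3564 g
% CaO = 0.3564 / 0.5781 × 100 = 61.66 %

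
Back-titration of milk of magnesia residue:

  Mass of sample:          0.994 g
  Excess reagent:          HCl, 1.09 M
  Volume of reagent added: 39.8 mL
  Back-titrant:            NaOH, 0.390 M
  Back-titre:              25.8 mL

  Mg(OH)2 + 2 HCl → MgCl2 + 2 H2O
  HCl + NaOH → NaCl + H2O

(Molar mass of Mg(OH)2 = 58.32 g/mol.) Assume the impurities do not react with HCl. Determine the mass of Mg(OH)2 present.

0.972 g

n(HCl) added = 0.0398 × 1.09 = 0.0434 mol
n(NaOH) used in back-titration = 0.0258 × 0.390 = 0.0101 mol
n(HCl) left over = 0.0101 mol (1:1 ratio)
n(HCl) consumed by analyte = 0.0434 − 0.0101 = 0.0333 mol
From the 1:2 ratio, n(Mg(OH)2) = 1/2 × 0.0333 = 0.0167 mol
mass of Mg(OH)2 = 0.0167 × 58.32 = 0.972 g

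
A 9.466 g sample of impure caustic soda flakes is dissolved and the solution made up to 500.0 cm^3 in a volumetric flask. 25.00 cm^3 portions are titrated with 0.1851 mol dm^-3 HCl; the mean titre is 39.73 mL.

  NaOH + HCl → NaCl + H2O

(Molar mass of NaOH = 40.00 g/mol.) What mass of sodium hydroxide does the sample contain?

n(HCl) per titration = 0.03973 × 0.1851 = 7.354 × 10^-3 mol
n(NaOH) in each aliquot = 7.354 × 10^-3 mol (1:1 ratio)
n(NaOH) in the whole flask = 7.354 × 10^-3 × 500.0/25.00 = 0.1471 mol
mass of NaOH = 0.1471 × 40.00 = 5.883 g

5.883 g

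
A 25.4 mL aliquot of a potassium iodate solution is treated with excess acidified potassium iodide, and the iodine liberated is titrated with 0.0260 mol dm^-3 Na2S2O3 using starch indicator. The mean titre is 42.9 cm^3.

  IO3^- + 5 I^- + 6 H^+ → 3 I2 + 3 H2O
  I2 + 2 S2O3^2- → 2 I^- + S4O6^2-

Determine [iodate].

0.00732 mol/L

n(S2O3^2-) = 0.0429 × 0.0260 = 1.12 × 10^-3 mol
n(I2) = n(S2O3^2-)/2 = 5.58 × 10^-4 mol
From the 1:3 ratio, n(IO3^-) in the aliquot = 1/3 × 5.58 × 10^-4 = 1.86 × 10^-4 mol
[IO3^-] = 1.86 × 10^-4 / 0.0254 = 0.00732 mol/L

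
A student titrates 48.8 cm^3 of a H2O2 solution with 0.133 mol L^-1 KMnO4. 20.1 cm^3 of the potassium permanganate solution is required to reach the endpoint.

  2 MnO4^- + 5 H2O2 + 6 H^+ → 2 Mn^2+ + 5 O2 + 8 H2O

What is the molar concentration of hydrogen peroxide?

0.137 mol/L

n(KMnO4) = 0.0201 L × 0.133 mol/L = 2.67 × 10^-3 mol
From the 5:2 mole ratio, n(H2O2) = 5/2 × 2.67 × 10^-3 = 6.68 × 10^-3 mol
[H2O2] = 6.68 × 10^-3 mol / 0.0488 L = 0.137 mol/L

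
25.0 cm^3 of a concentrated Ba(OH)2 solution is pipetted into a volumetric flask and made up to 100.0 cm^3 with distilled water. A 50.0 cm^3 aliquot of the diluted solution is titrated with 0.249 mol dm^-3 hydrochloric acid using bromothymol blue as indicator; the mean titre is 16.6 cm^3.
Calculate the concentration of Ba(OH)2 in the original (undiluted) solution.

Ba(OH)2 + 2 HCl → BaCl2 + 2 H2O
n(HCl) = 0.0166 × 0.249 = 4.13 × 10^-3 mol
From the 1:2 ratio, n(Ba(OH)2) in the aliquot = 1/2 × 4.13 × 10^-3 = 2.07 × 10^-3 mol
[Ba(OH)2]_dilute = 2.07 × 10^-3 / 0.0500 = 0.0413 mol/L
Dilution factor = 100.0 / 25.0 = 4.000
[Ba(OH)2]_stock = 0.0413 × 4.000 = 0.165 mol/L

0.165 mol/L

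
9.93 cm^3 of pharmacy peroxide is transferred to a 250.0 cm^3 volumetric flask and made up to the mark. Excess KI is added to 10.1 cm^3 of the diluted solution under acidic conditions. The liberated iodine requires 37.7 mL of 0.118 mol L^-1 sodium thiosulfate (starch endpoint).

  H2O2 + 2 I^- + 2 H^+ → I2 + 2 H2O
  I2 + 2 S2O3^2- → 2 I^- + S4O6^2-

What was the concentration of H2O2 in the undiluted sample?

n(S2O3^2-) = 0.0377 × 0.118 = 4.45 × 10^-3 mol
n(I2) = n(S2O3^2-)/2 = 2.22 × 10^-3 mol
n(H2O2) in the aliquot = 2.22 × 10^-3 mol (1:1 ratio)
[H2O2]_dilute = 2.22 × 10^-3 / 0.0101 = 0.220 mol/L
[H2O2]_original = 0.220 × 250.0/9.93 = 5.54 mol/L

5.54 mol/L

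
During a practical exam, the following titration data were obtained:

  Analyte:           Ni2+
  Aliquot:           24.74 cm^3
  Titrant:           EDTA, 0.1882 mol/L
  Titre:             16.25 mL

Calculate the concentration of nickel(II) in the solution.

Ni^2+ + EDTA^4- → [Ni(EDTA)]^2-
n(EDTA) = 0.01625 L × 0.1882 mol/L = 3.058 × 10^-3 mol
n(Ni2+) = 3.058 × 10^-3 mol (1:1 mole ratio)
[Ni2+] = 3.058 × 10^-3 mol / 0.02474 L = 0.1236 mol/L

0.1236 mol/L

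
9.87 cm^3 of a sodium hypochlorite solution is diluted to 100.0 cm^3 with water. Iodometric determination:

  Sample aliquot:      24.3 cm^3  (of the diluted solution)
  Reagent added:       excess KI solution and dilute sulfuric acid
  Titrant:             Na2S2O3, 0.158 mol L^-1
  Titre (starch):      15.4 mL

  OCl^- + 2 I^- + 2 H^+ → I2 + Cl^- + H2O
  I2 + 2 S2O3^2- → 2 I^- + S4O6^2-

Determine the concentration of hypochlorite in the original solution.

n(S2O3^2-) = 0.0154 × 0.158 = 2.43 × 10^-3 mol
n(I2) = n(S2O3^2-)/2 = 1.22 × 10^-3 mol
n(OCl^-) in the aliquot = 1.22 × 10^-3 mol (1:1 ratio)
[OCl^-]_dilute = 1.22 × 10^-3 / 0.0243 = 0.0501 mol/L
[OCl^-]_original = 0.0501 × 100.0/9.87 = 0.507 mol/L

0.507 mol/L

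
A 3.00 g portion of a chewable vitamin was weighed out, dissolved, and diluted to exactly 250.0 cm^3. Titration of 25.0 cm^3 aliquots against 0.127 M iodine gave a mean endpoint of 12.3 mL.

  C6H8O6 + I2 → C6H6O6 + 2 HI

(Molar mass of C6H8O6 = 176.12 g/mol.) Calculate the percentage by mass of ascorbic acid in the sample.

91.7 %

n(I2) per titration = 0.0123 × 0.127 = 1.56 × 10^-3 mol
n(C6H8O6) in each aliquot = 1.56 × 10^-3 mol (1:1 ratio)
n(C6H8O6) in the whole flask = 1.56 × 10^-3 × 250.0/25.0 = 0.0156 mol
mass of C6H8O6 = 0.0156 × 176.12 = 2.75 g
% C6H8O6 = 2.75 / 3.00 × 100 = 91.7 %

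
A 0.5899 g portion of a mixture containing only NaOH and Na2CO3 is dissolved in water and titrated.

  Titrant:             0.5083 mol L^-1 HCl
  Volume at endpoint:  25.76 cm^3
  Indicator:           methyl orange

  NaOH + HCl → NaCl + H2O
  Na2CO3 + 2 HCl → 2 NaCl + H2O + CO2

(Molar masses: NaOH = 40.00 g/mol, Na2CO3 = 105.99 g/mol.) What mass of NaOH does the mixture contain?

0.3201 g

n(HCl) = 0.02576 × 0.5083 = 0.01309 mol
Let x = n(NaOH), y = n(Na2CO3).
Titrant: 1x + 2y = 0.01309;  mass: 40.00x + 105.99y = 0.5899
Solving, x = 8.004 × 10^-3 mol, y = 2.545 × 10^-3 mol
mass of NaOH = 8.004 × 10^-3 × 40.00 = 0.3201 g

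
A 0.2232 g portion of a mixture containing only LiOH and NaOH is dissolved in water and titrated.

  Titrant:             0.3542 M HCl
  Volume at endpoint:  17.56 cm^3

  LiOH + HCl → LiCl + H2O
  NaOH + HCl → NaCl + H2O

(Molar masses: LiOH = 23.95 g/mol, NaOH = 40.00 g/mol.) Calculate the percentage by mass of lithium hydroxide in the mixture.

17.11 %

n(HCl) = 0.01756 × 0.3542 = 6.220 × 10^-3 mol
Let x = n(LiOH), y = n(NaOH).
Titrant: 1x + 1y = 6.220 × 10^-3;  mass: 23.95x + 40.00y = 0.2232
Solving, x = 1.594 × 10^-3 mol, y = 4.625 × 10^-3 mol
mass of LiOH = 1.594 × 10^-3 × 23.95 = 0.03819 g
% LiOH = 0.03819 / 0.2232 × 100 = 17.11 %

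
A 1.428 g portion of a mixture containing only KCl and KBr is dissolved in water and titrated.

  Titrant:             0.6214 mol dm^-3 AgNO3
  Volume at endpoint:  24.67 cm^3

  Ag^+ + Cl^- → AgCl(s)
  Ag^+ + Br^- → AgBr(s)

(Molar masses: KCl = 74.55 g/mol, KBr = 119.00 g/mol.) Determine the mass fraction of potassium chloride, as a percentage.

46.54 %

n(AgNO3) = 0.02467 × 0.6214 = 0.01533 mol
Let x = n(KCl), y = n(KBr).
Titrant: 1x + 1y = 0.01533;  mass: 74.55x + 119.00y = 1.428
Solving, x = 8.915 × 10^-3 mol, y = 6.415 × 10^-3 mol
mass of KCl = 8.915 × 10^-3 × 74.55 = 0.6646 g
% KCl = 0.6646 / 1.428 × 100 = 46.54 %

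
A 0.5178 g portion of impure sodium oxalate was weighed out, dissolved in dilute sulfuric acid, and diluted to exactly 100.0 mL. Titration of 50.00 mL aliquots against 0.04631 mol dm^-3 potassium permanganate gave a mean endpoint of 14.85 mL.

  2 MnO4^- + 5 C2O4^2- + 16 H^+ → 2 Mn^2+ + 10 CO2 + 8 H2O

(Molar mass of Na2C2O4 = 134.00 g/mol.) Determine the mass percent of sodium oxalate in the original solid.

88.98 %

n(KMnO4) per titration = 0.01485 × 0.04631 = 6.877 × 10^-4 mol
From the 5:2 ratio, n(Na2C2O4) in each aliquot = 5/2 × 6.877 × 10^-4 = 1.719 × 10^-3 mol
n(Na2C2O4) in the whole flask = 1.719 × 10^-3 × 100.0/50.00 = 3.439 × 10^-3 mol
mass of Na2C2O4 = 3.439 × 10^-3 × 134.00 = 0.4608 g
% Na2C2O4 = 0.4608 / 0.5178 × 100 = 88.98 %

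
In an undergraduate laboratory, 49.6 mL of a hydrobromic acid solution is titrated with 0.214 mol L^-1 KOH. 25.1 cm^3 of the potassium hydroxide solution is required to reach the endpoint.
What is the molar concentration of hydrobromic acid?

0.108 mol/L

HBr + KOH → KBr + H2O
n(KOH) = 0.0251 L × 0.214 mol/L = 5.37 × 10^-3 mol
n(HBr) = 5.37 × 10^-3 mol (1:1 mole ratio)
[HBr] = 5.37 × 10^-3 mol / 0.0496 L = 0.108 mol/L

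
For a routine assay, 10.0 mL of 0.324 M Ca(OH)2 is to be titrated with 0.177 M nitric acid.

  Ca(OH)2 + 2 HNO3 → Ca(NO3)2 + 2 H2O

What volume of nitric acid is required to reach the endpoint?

n(Ca(OH)2) = 0.0100 L × 0.324 mol/L = 3.24 × 10^-3 mol
From the 2:1 stoichiometry, n(HNO3) = 2/1 × 3.24 × 10^-3 = 6.48 × 10^-3 mol
V(HNO3) = 6.48 × 10^-3 mol / 0.177 mol/L = 0.0366 L = 36.6 mL

36.6 mL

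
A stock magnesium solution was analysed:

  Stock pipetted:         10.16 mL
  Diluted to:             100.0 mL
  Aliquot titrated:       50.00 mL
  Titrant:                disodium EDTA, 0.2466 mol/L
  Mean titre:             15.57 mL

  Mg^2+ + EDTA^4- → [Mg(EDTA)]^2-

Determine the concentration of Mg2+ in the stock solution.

0.7558 mol/L

n(EDTA) = 0.01557 × 0.2466 = 3.840 × 10^-3 mol
n(Mg2+) in the aliquot = 3.840 × 10^-3 mol (1:1 ratio)
[Mg2+]_dilute = 3.840 × 10^-3 / 0.05000 = 0.07679 mol/L
Dilution factor = 100.0 / 10.16 = 9.843
[Mg2+]_stock = 0.07679 × 9.843 = 0.7558 mol/L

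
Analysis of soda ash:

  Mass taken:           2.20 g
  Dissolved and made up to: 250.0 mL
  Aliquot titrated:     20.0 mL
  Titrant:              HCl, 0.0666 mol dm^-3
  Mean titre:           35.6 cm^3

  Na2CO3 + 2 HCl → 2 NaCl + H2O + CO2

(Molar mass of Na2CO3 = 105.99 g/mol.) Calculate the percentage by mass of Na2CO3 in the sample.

71.4 %

n(HCl) per titration = 0.0356 × 0.0666 = 2.37 × 10^-3 mol
From the 1:2 ratio, n(Na2CO3) in each aliquot = 1/2 × 2.37 × 10^-3 = 1.19 × 10^-3 mol
n(Na2CO3) in the whole flask = 1.19 × 10^-3 × 250.0/20.0 = 0.0148 mol
mass of Na2CO3 = 0.0148 × 105.99 = 1.57 g
% Na2CO3 = 1.57 / 2.20 × 100 = 71.4 %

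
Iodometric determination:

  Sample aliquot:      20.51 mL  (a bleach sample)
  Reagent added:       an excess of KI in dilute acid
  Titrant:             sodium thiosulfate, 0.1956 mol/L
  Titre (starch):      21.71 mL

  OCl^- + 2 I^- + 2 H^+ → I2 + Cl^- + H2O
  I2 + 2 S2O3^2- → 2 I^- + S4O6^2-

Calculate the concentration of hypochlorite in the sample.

n(S2O3^2-) = 0.02171 × 0.1956 = 4.246 × 10^-3 mol
n(I2) = n(S2O3^2-)/2 = 2.123 × 10^-3 mol
n(OCl^-) in the aliquot = 2.123 × 10^-3 mol (1:1 ratio)
[OCl^-] = 2.123 × 10^-3 / 0.02051 = 0.1035 mol/L

0.1035 mol/L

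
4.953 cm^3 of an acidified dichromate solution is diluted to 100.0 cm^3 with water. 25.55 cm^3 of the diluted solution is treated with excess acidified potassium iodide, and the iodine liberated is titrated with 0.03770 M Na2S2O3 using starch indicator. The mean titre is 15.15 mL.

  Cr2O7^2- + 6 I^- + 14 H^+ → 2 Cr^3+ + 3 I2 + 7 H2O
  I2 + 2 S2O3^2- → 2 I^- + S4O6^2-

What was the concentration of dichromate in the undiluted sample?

n(S2O3^2-) = 0.01515 × 0.03770 = 5.712 × 10^-4 mol
n(I2) = n(S2O3^2-)/2 = 2.856 × 10^-4 mol
From the 1:3 ratio, n(Cr2O7^2-) in the aliquot = 1/3 × 2.856 × 10^-4 = 9.519 × 10^-5 mol
[Cr2O7^2-]_dilute = 9.519 × 10^-5 / 0.02555 = 0.003726 mol/L
[Cr2O7^2-]_original = 0.003726 × 100.0/4.953 = 0.07522 mol/L

0.07522 M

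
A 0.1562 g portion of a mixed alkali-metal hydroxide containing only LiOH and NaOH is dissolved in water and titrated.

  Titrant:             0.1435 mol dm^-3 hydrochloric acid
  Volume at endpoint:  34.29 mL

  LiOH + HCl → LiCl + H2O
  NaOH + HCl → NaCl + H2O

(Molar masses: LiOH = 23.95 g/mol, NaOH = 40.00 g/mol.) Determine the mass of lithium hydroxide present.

0.06062 g

n(HCl) = 0.03429 × 0.1435 = 4.921 × 10^-3 mol
Let x = n(LiOH), y = n(NaOH).
Titrant: 1x + 1y = 4.921 × 10^-3;  mass: 23.95x + 40.00y = 0.1562
Solving, x = 2.531 × 10^-3 mol, y = 2.389 × 10^-3 mol
mass of LiOH = 2.531 × 10^-3 × 23.95 = 0.06062 g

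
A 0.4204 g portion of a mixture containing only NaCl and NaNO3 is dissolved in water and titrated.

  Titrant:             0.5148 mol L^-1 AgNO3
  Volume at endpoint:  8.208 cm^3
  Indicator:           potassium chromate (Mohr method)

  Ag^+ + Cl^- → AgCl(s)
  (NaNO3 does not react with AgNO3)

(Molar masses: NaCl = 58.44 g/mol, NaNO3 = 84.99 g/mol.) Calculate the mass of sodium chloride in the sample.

0.2469 g

n(AgNO3) = 0.008208 × 0.5148 = 4.225 × 10^-3 mol
Let x = n(NaCl), y = n(NaNO3).
Titrant: 1x = 4.225 × 10^-3;  mass: 58.44x + 84.99y = 0.4204
Solving, x = 4.225 × 10^-3 mol, y = 2.041 × 10^-3 mol
mass of NaCl = 4.225 × 10^-3 × 58.44 = 0.2469 g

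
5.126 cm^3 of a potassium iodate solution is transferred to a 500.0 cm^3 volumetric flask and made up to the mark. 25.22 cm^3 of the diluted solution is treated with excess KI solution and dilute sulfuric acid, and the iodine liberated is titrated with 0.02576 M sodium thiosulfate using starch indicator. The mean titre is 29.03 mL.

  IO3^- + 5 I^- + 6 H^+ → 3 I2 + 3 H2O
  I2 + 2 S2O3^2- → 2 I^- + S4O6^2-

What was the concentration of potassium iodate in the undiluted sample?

0.4820 M

n(S2O3^2-) = 0.02903 × 0.02576 = 7.478 × 10^-4 mol
n(I2) = n(S2O3^2-)/2 = 3.739 × 10^-4 mol
From the 1:3 ratio, n(IO3^-) in the aliquot = 1/3 × 3.739 × 10^-4 = 1.246 × 10^-4 mol
[IO3^-]_dilute = 1.246 × 10^-4 / 0.02522 = 0.004942 mol/L
[IO3^-]_original = 0.004942 × 500.0/5.126 = 0.4820 mol/L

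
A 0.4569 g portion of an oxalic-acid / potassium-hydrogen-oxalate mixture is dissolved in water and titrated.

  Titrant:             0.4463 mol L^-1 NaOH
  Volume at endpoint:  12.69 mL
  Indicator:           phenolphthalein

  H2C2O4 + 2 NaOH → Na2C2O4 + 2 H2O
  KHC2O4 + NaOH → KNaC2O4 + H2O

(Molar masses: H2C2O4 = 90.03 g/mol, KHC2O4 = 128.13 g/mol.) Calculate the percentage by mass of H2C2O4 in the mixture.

n(NaOH) = 0.01269 × 0.4463 = 5.664 × 10^-3 mol
Let x = n(H2C2O4), y = n(KHC2O4).
Titrant: 2x + 1y = 5.664 × 10^-3;  mass: 90.03x + 128.13y = 0.4569
Solving, x = 1.617 × 10^-3 mol, y = 2.430 × 10^-3 mol
mass of H2C2O4 = 1.617 × 10^-3 × 90.03 = 0.1456 g
% H2C2O4 = 0.1456 / 0.4569 × 100 = 31.86 %

31.86 %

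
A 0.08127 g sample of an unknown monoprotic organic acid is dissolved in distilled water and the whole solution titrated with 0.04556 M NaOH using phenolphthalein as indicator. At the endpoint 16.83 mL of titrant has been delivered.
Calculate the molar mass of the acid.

106.0 g/mol

n(NaOH) = 0.01683 L × 0.04556 mol/L = 7.668 × 10^-4 mol
n(HA) = 7.668 × 10^-4 mol (1:1 ratio)
M = m / n = 0.08127 g / 7.668 × 10^-4 mol = 106.0 g/mol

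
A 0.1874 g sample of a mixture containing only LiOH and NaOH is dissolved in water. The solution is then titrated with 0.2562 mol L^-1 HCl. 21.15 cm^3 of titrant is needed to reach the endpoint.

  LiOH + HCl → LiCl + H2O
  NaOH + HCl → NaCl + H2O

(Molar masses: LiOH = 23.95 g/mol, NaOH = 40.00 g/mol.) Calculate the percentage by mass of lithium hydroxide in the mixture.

23.37 %

n(HCl) = 0.02115 × 0.2562 = 5.419 × 10^-3 mol
Let x = n(LiOH), y = n(NaOH).
Titrant: 1x + 1y = 5.419 × 10^-3;  mass: 23.95x + 40.00y = 0.1874
Solving, x = 1.828 × 10^-3 mol, y = 3.590 × 10^-3 mol
mass of LiOH = 1.828 × 10^-3 × 23.95 = 0.04379 g
% LiOH = 0.04379 / 0.1874 × 100 = 23.37 %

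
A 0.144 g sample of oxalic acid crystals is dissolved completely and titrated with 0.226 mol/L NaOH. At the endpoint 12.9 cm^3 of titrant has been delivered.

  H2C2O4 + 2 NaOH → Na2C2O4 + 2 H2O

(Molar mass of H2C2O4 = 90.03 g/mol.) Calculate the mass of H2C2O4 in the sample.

0.131 g

n(NaOH) = 0.0129 L × 0.226 mol/L = 2.92 × 10^-3 mol
From the 1:2 ratio, n(H2C2O4) = 1/2 × 2.92 × 10^-3 = 1.46 × 10^-3 mol
mass of H2C2O4 = 1.46 × 10^-3 × 90.03 g/mol = 0.131 g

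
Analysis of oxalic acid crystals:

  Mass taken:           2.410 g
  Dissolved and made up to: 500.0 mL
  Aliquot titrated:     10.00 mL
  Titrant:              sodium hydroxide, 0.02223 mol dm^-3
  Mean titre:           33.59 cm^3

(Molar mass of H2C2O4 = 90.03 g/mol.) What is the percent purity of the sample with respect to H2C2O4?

H2C2O4 + 2 NaOH → Na2C2O4 + 2 H2O
n(NaOH) per titration = 0.03359 × 0.02223 = 7.467 × 10^-4 mol
From the 1:2 ratio, n(H2C2O4) in each aliquot = 1/2 × 7.467 × 10^-4 = 3.734 × 10^-4 mol
n(H2C2O4) in the whole flask = 3.734 × 10^-4 × 500.0/10.00 = 0.01867 mol
mass of H2C2O4 = 0.01867 × 90.03 = 1.681 g
% H2C2O4 = 1.681 / 2.410 × 100 = 69.74 %

69.74 %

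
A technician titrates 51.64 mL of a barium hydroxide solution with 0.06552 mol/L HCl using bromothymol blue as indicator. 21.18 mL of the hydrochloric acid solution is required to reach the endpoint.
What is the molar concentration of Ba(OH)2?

0.01344 mol/L

Ba(OH)2 + 2 HCl → BaCl2 + 2 H2O
n(HCl) = 0.02118 L × 0.06552 mol/L = 1.388 × 10^-3 mol
From the 1:2 mole ratio, n(Ba(OH)2) = 1/2 × 1.388 × 10^-3 = 6.939 × 10^-4 mol
[Ba(OH)2] = 6.939 × 10^-4 mol / 0.05164 L = 0.01344 mol/L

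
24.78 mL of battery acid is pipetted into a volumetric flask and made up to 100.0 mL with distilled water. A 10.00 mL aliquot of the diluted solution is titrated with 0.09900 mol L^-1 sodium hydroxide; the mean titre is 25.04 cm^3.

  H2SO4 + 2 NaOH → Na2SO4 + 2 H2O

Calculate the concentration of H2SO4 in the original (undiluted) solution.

0.5002 mol/L

n(NaOH) = 0.02504 × 0.09900 = 2.479 × 10^-3 mol
From the 1:2 ratio, n(H2SO4) in the aliquot = 1/2 × 2.479 × 10^-3 = 1.239 × 10^-3 mol
[H2SO4]_dilute = 1.239 × 10^-3 / 0.01000 = 0.1239 mol/L
Dilution factor = 100.0 / 24.78 = 4.036
[H2SO4]_stock = 0.1239 × 4.036 = 0.5002 mol/L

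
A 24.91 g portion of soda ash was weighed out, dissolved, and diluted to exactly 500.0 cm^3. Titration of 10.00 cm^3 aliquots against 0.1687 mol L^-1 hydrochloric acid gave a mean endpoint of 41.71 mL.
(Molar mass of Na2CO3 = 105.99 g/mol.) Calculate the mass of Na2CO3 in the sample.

Na2CO3 + 2 HCl → 2 NaCl + H2O + CO2
n(HCl) per titration = 0.04171 × 0.1687 = 7.036 × 10^-3 mol
From the 1:2 ratio, n(Na2CO3) in each aliquot = 1/2 × 7.036 × 10^-3 = 3.518 × 10^-3 mol
n(Na2CO3) in the whole flask = 3.518 × 10^-3 × 500.0/10.00 = 0.1759 mol
mass of Na2CO3 = 0.1759 × 105.99 = 18.64 g

18.64 g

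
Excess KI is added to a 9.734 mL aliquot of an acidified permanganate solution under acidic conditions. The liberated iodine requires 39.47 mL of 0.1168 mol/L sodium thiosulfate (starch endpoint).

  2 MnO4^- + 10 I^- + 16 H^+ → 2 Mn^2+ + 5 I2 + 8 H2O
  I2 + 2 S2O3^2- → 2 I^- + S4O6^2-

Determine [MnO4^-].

0.09472 mol/L

n(S2O3^2-) = 0.03947 × 0.1168 = 4.610 × 10^-3 mol
n(I2) = n(S2O3^2-)/2 = 2.305 × 10^-3 mol
From the 2:5 ratio, n(MnO4^-) in the aliquot = 2/5 × 2.305 × 10^-3 = 9.220 × 10^-4 mol
[MnO4^-] = 9.220 × 10^-4 / 0.009734 = 0.09472 mol/L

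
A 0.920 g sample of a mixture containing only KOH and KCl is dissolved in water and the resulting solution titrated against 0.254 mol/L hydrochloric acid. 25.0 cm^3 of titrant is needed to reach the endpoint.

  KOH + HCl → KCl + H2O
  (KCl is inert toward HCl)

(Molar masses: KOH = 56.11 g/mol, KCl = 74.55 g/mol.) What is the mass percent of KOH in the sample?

38.7 %

n(HCl) = 0.0250 × 0.254 = 6.35 × 10^-3 mol
Let x = n(KOH), y = n(KCl).
Titrant: 1x = 6.35 × 10^-3;  mass: 56.11x + 74.55y = 0.920
Solving, x = 6.35 × 10^-3 mol, y = 7.56 × 10^-3 mol
mass of KOH = 6.35 × 10^-3 × 56.11 = 0.356 g
% KOH = 0.356 / 0.920 × 100 = 38.7 %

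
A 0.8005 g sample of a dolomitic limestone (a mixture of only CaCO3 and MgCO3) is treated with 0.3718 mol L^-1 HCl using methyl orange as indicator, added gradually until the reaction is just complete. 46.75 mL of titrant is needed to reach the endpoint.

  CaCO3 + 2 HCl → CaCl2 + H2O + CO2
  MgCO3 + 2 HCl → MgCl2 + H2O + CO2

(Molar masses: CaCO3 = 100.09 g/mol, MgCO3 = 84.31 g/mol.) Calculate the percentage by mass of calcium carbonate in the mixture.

53.70 %

n(HCl) = 0.04675 × 0.3718 = 0.01738 mol
Let x = n(CaCO3), y = n(MgCO3).
Titrant: 2x + 2y = 0.01738;  mass: 100.09x + 84.31y = 0.8005
Solving, x = 4.295 × 10^-3 mol, y = 4.396 × 10^-3 mol
mass of CaCO3 = 4.295 × 10^-3 × 100.09 = 0.4299 g
% CaCO3 = 0.4299 / 0.8005 × 100 = 53.70 %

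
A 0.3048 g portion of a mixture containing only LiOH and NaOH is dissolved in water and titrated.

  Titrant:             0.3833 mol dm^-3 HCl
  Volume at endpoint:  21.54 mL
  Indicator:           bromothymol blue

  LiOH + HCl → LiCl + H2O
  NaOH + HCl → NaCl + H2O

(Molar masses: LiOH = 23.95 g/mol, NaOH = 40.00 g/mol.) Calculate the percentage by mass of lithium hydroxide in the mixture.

n(HCl) = 0.02154 × 0.3833 = 8.256 × 10^-3 mol
Let x = n(LiOH), y = n(NaOH).
Titrant: 1x + 1y = 8.256 × 10^-3;  mass: 23.95x + 40.00y = 0.3048
Solving, x = 1.586 × 10^-3 mol, y = 6.671 × 10^-3 mol
mass of LiOH = 1.586 × 10^-3 × 23.95 = 0.03798 g
% LiOH = 0.03798 / 0.3048 × 100 = 12.46 %

12.46 %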